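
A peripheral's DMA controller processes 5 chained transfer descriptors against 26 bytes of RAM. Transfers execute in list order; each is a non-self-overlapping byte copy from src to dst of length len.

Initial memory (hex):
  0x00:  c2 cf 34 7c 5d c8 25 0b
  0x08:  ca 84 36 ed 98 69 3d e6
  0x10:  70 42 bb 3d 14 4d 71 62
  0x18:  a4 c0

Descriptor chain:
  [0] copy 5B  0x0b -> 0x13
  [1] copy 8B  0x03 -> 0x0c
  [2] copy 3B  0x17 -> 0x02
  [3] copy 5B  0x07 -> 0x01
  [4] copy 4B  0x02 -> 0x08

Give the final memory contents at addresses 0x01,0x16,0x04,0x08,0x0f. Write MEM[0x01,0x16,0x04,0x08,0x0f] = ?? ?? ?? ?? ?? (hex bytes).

MEM[0x01,0x16,0x04,0x08,0x0f] = 0b 3d 36 ca 25

[0] 0x0b->0x13 len=5 : ed 98 69 3d e6
[1] 0x03->0x0c len=8 : 7c 5d c8 25 0b ca 84 36
[2] 0x17->0x02 len=3 : e6 a4 c0
[3] 0x07->0x01 len=5 : 0b ca 84 36 ed
[4] 0x02->0x08 len=4 : ca 84 36 ed
query mem[0x01]=0x0b, mem[0x16]=0x3d, mem[0x04]=0x36, mem[0x08]=0xca, mem[0x0f]=0x25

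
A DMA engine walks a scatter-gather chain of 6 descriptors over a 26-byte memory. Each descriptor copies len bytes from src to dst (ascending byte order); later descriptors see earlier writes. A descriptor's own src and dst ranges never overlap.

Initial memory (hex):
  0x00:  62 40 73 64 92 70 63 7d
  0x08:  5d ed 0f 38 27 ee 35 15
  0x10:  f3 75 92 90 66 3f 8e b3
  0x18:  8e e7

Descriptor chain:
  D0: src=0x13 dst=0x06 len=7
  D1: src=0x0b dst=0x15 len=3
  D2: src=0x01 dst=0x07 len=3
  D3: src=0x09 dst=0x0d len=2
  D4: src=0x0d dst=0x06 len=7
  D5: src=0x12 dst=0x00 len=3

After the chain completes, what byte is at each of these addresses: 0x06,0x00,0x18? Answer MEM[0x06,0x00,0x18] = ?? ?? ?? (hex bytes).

#0 dst[0x06+7] := {0x90,0x66,0x3f,0x8e,0xb3,0x8e,0xe7}
#1 dst[0x15+3] := {0x8e,0xe7,0xee}
#2 dst[0x07+3] := {0x40,0x73,0x64}
#3 dst[0x0d+2] := {0x64,0xb3}
#4 dst[0x06+7] := {0x64,0xb3,0x15,0xf3,0x75,0x92,0x90}
#5 dst[0x00+3] := {0x92,0x90,0x66}
query mem[0x06]=0x64, mem[0x00]=0x92, mem[0x18]=0x8e

MEM[0x06,0x00,0x18] = 64 92 8e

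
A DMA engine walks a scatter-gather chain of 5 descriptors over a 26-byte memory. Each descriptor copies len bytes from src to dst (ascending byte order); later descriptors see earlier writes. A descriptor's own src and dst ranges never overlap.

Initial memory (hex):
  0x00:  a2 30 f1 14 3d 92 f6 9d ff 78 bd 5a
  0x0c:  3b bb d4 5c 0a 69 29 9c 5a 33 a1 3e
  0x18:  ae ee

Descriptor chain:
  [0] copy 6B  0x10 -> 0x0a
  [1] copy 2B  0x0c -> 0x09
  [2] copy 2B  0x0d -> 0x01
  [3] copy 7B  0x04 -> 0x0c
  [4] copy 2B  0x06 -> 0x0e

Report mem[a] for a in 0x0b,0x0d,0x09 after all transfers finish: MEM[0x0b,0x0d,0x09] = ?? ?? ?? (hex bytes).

#0 dst[0x0a+6] := {0x0a,0x69,0x29,0x9c,0x5a,0x33}
#1 dst[0x09+2] := {0x29,0x9c}
#2 dst[0x01+2] := {0x9c,0x5a}
#3 dst[0x0c+7] := {0x3d,0x92,0xf6,0x9d,0xff,0x29,0x9c}
#4 dst[0x0e+2] := {0xf6,0x9d}
query mem[0x0b]=0x69, mem[0x0d]=0x92, mem[0x09]=0x29

MEM[0x0b,0x0d,0x09] = 69 92 29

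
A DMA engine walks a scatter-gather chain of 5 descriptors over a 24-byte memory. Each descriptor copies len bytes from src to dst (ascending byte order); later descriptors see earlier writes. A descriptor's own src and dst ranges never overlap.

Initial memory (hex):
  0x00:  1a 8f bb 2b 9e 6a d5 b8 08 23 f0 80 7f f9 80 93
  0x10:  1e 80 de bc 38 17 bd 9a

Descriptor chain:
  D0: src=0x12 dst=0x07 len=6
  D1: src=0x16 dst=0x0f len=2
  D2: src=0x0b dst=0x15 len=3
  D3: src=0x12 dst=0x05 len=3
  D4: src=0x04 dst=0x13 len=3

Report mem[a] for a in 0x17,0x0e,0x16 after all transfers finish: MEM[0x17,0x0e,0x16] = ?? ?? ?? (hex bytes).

MEM[0x17,0x0e,0x16] = f9 80 9a

  after D0: wrote 6B at 0x07 = debc3817bd9a
  after D1: wrote 2B at 0x0f = bd9a
  after D2: wrote 3B at 0x15 = bd9af9
  after D3: wrote 3B at 0x05 = debc38
  after D4: wrote 3B at 0x13 = 9edebc
query mem[0x17]=0xf9, mem[0x0e]=0x80, mem[0x16]=0x9a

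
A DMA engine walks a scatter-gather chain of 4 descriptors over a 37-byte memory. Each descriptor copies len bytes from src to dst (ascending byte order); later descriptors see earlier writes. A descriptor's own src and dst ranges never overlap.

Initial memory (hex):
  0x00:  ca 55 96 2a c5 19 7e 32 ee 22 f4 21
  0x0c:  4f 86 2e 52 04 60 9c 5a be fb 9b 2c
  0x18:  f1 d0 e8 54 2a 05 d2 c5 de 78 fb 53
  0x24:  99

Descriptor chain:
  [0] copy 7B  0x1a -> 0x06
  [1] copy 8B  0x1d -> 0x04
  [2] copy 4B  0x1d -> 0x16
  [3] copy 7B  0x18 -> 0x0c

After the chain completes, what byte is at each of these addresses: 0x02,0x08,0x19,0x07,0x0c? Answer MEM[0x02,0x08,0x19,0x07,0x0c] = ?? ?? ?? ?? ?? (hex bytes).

  after D0: wrote 7B at 0x06 = e8542a05d2c5de
  after D1: wrote 8B at 0x04 = 05d2c5de78fb5399
  after D2: wrote 4B at 0x16 = 05d2c5de
  after D3: wrote 7B at 0x0c = c5dee8542a05d2
query mem[0x02]=0x96, mem[0x08]=0x78, mem[0x19]=0xde, mem[0x07]=0xde, mem[0x0c]=0xc5

MEM[0x02,0x08,0x19,0x07,0x0c] = 96 78 de de c5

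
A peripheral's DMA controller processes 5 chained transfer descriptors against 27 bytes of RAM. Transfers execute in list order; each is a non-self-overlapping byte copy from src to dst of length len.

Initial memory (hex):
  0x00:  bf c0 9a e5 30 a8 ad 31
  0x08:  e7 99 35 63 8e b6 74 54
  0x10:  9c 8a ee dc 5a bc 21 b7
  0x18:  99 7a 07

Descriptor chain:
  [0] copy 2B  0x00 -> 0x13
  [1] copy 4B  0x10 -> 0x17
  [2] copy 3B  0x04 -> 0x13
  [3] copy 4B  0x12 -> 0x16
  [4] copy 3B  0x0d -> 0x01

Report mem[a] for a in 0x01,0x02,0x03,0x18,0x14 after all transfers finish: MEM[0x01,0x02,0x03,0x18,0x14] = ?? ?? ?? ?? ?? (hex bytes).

D0: mem[0x13..0x14] <- [bf c0]
D1: mem[0x17..0x1a] <- [9c 8a ee bf]
D2: mem[0x13..0x15] <- [30 a8 ad]
D3: mem[0x16..0x19] <- [ee 30 a8 ad]
D4: mem[0x01..0x03] <- [b6 74 54]
query mem[0x01]=0xb6, mem[0x02]=0x74, mem[0x03]=0x54, mem[0x18]=0xa8, mem[0x14]=0xa8

MEM[0x01,0x02,0x03,0x18,0x14] = b6 74 54 a8 a8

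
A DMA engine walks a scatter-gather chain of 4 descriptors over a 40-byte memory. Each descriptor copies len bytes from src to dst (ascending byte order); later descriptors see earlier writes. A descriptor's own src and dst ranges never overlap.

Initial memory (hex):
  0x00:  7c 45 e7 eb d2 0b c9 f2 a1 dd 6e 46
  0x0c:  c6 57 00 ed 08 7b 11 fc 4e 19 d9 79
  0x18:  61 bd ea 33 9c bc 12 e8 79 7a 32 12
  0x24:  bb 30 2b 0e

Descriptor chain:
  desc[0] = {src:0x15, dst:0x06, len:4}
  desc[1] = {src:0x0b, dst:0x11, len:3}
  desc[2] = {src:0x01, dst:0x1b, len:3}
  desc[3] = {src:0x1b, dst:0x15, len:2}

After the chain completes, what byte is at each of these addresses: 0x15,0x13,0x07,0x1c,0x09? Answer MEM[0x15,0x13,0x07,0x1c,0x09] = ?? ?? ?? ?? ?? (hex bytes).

MEM[0x15,0x13,0x07,0x1c,0x09] = 45 57 d9 e7 61

#0 dst[0x06+4] := {0x19,0xd9,0x79,0x61}
#1 dst[0x11+3] := {0x46,0xc6,0x57}
#2 dst[0x1b+3] := {0x45,0xe7,0xeb}
#3 dst[0x15+2] := {0x45,0xe7}
query mem[0x15]=0x45, mem[0x13]=0x57, mem[0x07]=0xd9, mem[0x1c]=0xe7, mem[0x09]=0x61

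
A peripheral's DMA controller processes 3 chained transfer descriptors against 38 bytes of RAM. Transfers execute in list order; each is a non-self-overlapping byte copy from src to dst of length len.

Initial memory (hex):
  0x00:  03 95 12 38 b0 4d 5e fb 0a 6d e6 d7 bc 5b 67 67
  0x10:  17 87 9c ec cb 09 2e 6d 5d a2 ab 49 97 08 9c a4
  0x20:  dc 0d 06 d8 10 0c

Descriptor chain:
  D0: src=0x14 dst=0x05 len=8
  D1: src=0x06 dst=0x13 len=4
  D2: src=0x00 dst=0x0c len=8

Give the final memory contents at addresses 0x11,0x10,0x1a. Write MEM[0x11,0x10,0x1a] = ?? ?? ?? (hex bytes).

D0: mem[0x05..0x0c] <- [cb 09 2e 6d 5d a2 ab 49]
D1: mem[0x13..0x16] <- [09 2e 6d 5d]
D2: mem[0x0c..0x13] <- [03 95 12 38 b0 cb 09 2e]
query mem[0x11]=0xcb, mem[0x10]=0xb0, mem[0x1a]=0xab

MEM[0x11,0x10,0x1a] = cb b0 ab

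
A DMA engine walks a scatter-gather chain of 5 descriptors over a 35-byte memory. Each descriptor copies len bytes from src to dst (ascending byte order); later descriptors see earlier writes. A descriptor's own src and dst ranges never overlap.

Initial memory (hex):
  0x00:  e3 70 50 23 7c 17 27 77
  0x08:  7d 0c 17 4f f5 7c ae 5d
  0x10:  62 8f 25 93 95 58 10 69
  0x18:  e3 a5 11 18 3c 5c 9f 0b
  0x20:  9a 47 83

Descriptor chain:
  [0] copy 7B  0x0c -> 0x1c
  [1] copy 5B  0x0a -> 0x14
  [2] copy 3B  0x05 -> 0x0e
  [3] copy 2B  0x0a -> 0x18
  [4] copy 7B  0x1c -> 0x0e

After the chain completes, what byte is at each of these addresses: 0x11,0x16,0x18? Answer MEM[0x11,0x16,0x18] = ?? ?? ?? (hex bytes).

  after D0: wrote 7B at 0x1c = f57cae5d628f25
  after D1: wrote 5B at 0x14 = 174ff57cae
  after D2: wrote 3B at 0x0e = 172777
  after D3: wrote 2B at 0x18 = 174f
  after D4: wrote 7B at 0x0e = f57cae5d628f25
query mem[0x11]=0x5d, mem[0x16]=0xf5, mem[0x18]=0x17

MEM[0x11,0x16,0x18] = 5d f5 17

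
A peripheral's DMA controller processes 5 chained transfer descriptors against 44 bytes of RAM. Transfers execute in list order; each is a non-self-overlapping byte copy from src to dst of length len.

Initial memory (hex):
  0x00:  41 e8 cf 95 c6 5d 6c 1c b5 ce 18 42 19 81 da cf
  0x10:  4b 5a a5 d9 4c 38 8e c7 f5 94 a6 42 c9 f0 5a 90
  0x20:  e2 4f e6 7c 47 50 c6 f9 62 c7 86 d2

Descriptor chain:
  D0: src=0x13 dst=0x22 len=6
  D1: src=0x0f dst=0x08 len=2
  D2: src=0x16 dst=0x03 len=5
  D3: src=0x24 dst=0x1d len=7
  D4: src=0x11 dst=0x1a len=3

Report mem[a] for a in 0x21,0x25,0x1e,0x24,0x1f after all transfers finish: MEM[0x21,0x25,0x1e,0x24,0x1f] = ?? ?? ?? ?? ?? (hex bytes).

MEM[0x21,0x25,0x1e,0x24,0x1f] = 62 8e 8e 38 c7

  after D0: wrote 6B at 0x22 = d94c388ec7f5
  after D1: wrote 2B at 0x08 = cf4b
  after D2: wrote 5B at 0x03 = 8ec7f594a6
  after D3: wrote 7B at 0x1d = 388ec7f562c786
  after D4: wrote 3B at 0x1a = 5aa5d9
query mem[0x21]=0x62, mem[0x25]=0x8e, mem[0x1e]=0x8e, mem[0x24]=0x38, mem[0x1f]=0xc7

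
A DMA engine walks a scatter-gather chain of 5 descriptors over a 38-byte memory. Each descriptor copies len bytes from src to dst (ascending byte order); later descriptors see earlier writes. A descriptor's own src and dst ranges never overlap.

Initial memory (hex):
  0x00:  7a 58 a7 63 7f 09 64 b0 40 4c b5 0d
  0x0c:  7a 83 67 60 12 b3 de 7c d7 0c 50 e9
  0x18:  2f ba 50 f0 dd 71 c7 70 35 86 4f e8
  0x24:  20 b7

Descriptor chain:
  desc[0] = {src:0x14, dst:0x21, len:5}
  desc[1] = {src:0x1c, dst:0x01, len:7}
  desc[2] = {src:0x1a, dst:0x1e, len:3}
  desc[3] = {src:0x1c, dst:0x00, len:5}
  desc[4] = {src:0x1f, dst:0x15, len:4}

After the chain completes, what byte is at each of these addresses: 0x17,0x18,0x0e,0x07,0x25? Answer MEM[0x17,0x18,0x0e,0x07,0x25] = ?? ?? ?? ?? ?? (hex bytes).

MEM[0x17,0x18,0x0e,0x07,0x25] = d7 0c 67 0c 2f

[0] 0x14->0x21 len=5 : d7 0c 50 e9 2f
[1] 0x1c->0x01 len=7 : dd 71 c7 70 35 d7 0c
[2] 0x1a->0x1e len=3 : 50 f0 dd
[3] 0x1c->0x00 len=5 : dd 71 50 f0 dd
[4] 0x1f->0x15 len=4 : f0 dd d7 0c
query mem[0x17]=0xd7, mem[0x18]=0x0c, mem[0x0e]=0x67, mem[0x07]=0x0c, mem[0x25]=0x2f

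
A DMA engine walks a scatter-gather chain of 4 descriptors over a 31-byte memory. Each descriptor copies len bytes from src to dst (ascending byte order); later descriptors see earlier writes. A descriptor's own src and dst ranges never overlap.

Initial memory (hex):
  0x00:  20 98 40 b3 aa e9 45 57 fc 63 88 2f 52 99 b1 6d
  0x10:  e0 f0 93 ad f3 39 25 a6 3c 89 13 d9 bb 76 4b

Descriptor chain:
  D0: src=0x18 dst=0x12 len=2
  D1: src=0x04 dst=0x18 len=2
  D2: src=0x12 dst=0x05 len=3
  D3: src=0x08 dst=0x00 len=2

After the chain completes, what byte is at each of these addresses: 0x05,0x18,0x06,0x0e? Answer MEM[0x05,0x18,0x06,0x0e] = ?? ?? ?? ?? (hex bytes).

[0] 0x18->0x12 len=2 : 3c 89
[1] 0x04->0x18 len=2 : aa e9
[2] 0x12->0x05 len=3 : 3c 89 f3
[3] 0x08->0x00 len=2 : fc 63
query mem[0x05]=0x3c, mem[0x18]=0xaa, mem[0x06]=0x89, mem[0x0e]=0xb1

MEM[0x05,0x18,0x06,0x0e] = 3c aa 89 b1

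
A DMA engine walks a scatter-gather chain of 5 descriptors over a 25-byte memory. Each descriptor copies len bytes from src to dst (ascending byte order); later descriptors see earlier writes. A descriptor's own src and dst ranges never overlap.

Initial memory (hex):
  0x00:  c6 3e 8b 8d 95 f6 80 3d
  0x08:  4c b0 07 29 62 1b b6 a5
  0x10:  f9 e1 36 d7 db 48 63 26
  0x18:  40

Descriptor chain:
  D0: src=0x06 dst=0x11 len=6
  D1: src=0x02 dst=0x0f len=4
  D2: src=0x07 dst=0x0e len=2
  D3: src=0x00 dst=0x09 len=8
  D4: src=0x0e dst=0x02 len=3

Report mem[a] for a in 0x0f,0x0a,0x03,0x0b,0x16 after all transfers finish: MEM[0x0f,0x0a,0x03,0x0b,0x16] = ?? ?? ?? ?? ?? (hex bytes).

MEM[0x0f,0x0a,0x03,0x0b,0x16] = 80 3e 80 8b 29

#0 dst[0x11+6] := {0x80,0x3d,0x4c,0xb0,0x07,0x29}
#1 dst[0x0f+4] := {0x8b,0x8d,0x95,0xf6}
#2 dst[0x0e+2] := {0x3d,0x4c}
#3 dst[0x09+8] := {0xc6,0x3e,0x8b,0x8d,0x95,0xf6,0x80,0x3d}
#4 dst[0x02+3] := {0xf6,0x80,0x3d}
query mem[0x0f]=0x80, mem[0x0a]=0x3e, mem[0x03]=0x80, mem[0x0b]=0x8b, mem[0x16]=0x29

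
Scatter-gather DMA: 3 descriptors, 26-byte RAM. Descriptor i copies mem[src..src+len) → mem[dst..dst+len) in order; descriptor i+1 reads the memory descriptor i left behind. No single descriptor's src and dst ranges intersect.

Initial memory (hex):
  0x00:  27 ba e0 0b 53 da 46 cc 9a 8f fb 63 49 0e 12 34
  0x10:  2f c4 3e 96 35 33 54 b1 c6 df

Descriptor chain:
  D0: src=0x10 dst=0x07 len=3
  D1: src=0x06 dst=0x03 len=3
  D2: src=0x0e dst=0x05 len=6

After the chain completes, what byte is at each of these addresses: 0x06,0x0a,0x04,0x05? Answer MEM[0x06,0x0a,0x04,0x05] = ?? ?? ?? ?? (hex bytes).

D0: mem[0x07..0x09] <- [2f c4 3e]
D1: mem[0x03..0x05] <- [46 2f c4]
D2: mem[0x05..0x0a] <- [12 34 2f c4 3e 96]
query mem[0x06]=0x34, mem[0x0a]=0x96, mem[0x04]=0x2f, mem[0x05]=0x12

MEM[0x06,0x0a,0x04,0x05] = 34 96 2f 12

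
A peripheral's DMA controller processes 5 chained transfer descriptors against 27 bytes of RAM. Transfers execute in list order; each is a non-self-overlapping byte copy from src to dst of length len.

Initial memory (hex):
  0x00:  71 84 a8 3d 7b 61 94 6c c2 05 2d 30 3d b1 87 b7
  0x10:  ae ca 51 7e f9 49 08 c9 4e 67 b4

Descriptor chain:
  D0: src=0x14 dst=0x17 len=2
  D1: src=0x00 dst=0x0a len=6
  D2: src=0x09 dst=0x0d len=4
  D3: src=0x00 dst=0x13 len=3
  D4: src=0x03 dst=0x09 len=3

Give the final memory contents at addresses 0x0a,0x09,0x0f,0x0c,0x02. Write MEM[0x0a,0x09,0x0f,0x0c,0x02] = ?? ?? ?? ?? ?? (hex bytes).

  after D0: wrote 2B at 0x17 = f949
  after D1: wrote 6B at 0x0a = 7184a83d7b61
  after D2: wrote 4B at 0x0d = 057184a8
  after D3: wrote 3B at 0x13 = 7184a8
  after D4: wrote 3B at 0x09 = 3d7b61
query mem[0x0a]=0x7b, mem[0x09]=0x3d, mem[0x0f]=0x84, mem[0x0c]=0xa8, mem[0x02]=0xa8

MEM[0x0a,0x09,0x0f,0x0c,0x02] = 7b 3d 84 a8 a8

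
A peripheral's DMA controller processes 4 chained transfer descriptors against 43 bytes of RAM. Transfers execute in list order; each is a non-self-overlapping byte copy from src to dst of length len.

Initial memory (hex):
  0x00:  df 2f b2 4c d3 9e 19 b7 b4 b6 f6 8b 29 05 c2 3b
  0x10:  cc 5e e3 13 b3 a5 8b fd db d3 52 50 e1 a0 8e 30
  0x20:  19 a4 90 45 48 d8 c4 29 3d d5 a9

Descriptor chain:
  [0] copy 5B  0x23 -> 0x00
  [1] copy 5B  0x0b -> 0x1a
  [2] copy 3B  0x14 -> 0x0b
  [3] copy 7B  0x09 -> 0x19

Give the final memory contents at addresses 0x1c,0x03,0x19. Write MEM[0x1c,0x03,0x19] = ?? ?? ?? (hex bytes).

  after D0: wrote 5B at 0x00 = 4548d8c429
  after D1: wrote 5B at 0x1a = 8b2905c23b
  after D2: wrote 3B at 0x0b = b3a58b
  after D3: wrote 7B at 0x19 = b6f6b3a58bc23b
query mem[0x1c]=0xa5, mem[0x03]=0xc4, mem[0x19]=0xb6

MEM[0x1c,0x03,0x19] = a5 c4 b6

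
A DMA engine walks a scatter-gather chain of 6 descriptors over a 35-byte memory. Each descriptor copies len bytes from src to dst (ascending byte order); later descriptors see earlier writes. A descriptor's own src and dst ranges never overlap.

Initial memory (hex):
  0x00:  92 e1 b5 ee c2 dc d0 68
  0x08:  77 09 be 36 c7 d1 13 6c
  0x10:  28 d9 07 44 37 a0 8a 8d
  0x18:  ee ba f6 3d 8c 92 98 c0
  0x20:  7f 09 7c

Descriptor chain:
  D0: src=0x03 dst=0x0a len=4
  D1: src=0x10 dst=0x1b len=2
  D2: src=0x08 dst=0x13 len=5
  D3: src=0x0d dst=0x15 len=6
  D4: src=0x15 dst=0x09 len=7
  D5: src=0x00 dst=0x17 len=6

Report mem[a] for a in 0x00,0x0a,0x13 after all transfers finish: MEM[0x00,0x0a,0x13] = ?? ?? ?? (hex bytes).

MEM[0x00,0x0a,0x13] = 92 13 77

  after D0: wrote 4B at 0x0a = eec2dcd0
  after D1: wrote 2B at 0x1b = 28d9
  after D2: wrote 5B at 0x13 = 7709eec2dc
  after D3: wrote 6B at 0x15 = d0136c28d907
  after D4: wrote 7B at 0x09 = d0136c28d90728
  after D5: wrote 6B at 0x17 = 92e1b5eec2dc
query mem[0x00]=0x92, mem[0x0a]=0x13, mem[0x13]=0x77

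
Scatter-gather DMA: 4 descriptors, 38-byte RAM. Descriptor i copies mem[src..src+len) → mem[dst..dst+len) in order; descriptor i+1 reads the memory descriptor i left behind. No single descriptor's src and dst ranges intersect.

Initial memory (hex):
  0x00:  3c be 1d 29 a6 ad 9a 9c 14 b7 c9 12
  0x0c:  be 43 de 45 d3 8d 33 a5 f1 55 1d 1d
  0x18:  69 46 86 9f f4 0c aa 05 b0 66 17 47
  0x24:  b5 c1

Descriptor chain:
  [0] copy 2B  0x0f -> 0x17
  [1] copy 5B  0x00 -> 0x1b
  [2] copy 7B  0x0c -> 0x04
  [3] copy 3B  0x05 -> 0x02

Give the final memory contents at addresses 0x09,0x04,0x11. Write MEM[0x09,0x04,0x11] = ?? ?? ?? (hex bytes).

MEM[0x09,0x04,0x11] = 8d 45 8d

D0: mem[0x17..0x18] <- [45 d3]
D1: mem[0x1b..0x1f] <- [3c be 1d 29 a6]
D2: mem[0x04..0x0a] <- [be 43 de 45 d3 8d 33]
D3: mem[0x02..0x04] <- [43 de 45]
query mem[0x09]=0x8d, mem[0x04]=0x45, mem[0x11]=0x8d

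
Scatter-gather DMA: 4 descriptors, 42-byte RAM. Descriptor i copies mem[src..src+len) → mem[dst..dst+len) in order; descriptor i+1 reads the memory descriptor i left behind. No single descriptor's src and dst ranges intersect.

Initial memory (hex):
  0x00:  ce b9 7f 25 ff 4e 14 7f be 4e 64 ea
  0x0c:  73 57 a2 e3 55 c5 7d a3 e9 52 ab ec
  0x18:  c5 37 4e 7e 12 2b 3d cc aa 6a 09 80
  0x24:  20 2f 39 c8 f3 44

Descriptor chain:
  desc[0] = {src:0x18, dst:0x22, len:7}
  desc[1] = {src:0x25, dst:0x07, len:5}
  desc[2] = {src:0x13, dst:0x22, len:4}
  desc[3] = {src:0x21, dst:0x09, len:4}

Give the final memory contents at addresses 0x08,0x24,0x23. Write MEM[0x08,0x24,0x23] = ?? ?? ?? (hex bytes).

MEM[0x08,0x24,0x23] = 12 52 e9

  after D0: wrote 7B at 0x22 = c5374e7e122b3d
  after D1: wrote 5B at 0x07 = 7e122b3d44
  after D2: wrote 4B at 0x22 = a3e952ab
  after D3: wrote 4B at 0x09 = 6aa3e952
query mem[0x08]=0x12, mem[0x24]=0x52, mem[0x23]=0xe9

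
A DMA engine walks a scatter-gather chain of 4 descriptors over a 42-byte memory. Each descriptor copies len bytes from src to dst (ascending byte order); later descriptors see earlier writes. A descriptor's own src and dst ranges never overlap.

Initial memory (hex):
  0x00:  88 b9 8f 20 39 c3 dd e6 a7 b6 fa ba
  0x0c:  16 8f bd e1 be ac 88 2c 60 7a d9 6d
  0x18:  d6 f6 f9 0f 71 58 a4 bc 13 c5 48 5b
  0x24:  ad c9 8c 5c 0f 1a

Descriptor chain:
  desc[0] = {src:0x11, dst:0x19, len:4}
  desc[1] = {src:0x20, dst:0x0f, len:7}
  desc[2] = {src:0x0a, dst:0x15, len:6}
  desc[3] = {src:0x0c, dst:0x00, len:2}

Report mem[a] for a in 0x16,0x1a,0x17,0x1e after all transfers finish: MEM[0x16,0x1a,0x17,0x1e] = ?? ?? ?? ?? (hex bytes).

MEM[0x16,0x1a,0x17,0x1e] = ba 13 16 a4

#0 dst[0x19+4] := {0xac,0x88,0x2c,0x60}
#1 dst[0x0f+7] := {0x13,0xc5,0x48,0x5b,0xad,0xc9,0x8c}
#2 dst[0x15+6] := {0xfa,0xba,0x16,0x8f,0xbd,0x13}
#3 dst[0x00+2] := {0x16,0x8f}
query mem[0x16]=0xba, mem[0x1a]=0x13, mem[0x17]=0x16, mem[0x1e]=0xa4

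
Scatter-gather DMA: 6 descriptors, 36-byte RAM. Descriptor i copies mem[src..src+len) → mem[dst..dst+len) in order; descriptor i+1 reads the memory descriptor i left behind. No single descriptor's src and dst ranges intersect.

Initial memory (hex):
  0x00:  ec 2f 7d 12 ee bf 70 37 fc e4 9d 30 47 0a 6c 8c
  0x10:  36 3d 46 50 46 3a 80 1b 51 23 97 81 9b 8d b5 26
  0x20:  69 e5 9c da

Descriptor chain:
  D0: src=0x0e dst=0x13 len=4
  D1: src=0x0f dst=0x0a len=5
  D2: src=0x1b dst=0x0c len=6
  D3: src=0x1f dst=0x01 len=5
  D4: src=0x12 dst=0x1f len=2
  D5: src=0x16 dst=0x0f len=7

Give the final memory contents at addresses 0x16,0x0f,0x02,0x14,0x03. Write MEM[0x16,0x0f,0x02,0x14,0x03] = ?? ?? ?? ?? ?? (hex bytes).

MEM[0x16,0x0f,0x02,0x14,0x03] = 3d 3d 69 81 e5

[0] 0x0e->0x13 len=4 : 6c 8c 36 3d
[1] 0x0f->0x0a len=5 : 8c 36 3d 46 6c
[2] 0x1b->0x0c len=6 : 81 9b 8d b5 26 69
[3] 0x1f->0x01 len=5 : 26 69 e5 9c da
[4] 0x12->0x1f len=2 : 46 6c
[5] 0x16->0x0f len=7 : 3d 1b 51 23 97 81 9b
query mem[0x16]=0x3d, mem[0x0f]=0x3d, mem[0x02]=0x69, mem[0x14]=0x81, mem[0x03]=0xe5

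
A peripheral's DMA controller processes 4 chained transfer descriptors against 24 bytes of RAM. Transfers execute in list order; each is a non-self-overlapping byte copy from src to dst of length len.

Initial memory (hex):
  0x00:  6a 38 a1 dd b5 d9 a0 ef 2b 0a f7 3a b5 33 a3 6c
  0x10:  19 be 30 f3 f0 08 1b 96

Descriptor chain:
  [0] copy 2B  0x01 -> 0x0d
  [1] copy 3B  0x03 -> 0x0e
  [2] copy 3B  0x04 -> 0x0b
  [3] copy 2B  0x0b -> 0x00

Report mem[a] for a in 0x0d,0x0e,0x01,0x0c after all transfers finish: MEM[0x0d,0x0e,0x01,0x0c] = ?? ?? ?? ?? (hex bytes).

[0] 0x01->0x0d len=2 : 38 a1
[1] 0x03->0x0e len=3 : dd b5 d9
[2] 0x04->0x0b len=3 : b5 d9 a0
[3] 0x0b->0x00 len=2 : b5 d9
query mem[0x0d]=0xa0, mem[0x0e]=0xdd, mem[0x01]=0xd9, mem[0x0c]=0xd9

MEM[0x0d,0x0e,0x01,0x0c] = a0 dd d9 d9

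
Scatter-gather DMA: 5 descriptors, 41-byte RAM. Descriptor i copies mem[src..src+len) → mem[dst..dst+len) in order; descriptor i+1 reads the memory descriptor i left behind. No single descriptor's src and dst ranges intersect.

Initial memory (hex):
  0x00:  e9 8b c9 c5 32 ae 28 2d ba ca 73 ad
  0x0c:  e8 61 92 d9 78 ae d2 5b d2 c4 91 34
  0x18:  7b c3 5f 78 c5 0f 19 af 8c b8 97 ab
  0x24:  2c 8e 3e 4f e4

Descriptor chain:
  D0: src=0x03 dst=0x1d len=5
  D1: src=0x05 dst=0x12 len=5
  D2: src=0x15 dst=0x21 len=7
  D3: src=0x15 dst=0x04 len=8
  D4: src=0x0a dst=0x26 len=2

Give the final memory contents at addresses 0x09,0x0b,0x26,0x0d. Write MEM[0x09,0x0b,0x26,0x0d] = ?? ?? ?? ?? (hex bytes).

MEM[0x09,0x0b,0x26,0x0d] = 5f c5 78 61

D0: mem[0x1d..0x21] <- [c5 32 ae 28 2d]
D1: mem[0x12..0x16] <- [ae 28 2d ba ca]
D2: mem[0x21..0x27] <- [ba ca 34 7b c3 5f 78]
D3: mem[0x04..0x0b] <- [ba ca 34 7b c3 5f 78 c5]
D4: mem[0x26..0x27] <- [78 c5]
query mem[0x09]=0x5f, mem[0x0b]=0xc5, mem[0x26]=0x78, mem[0x0d]=0x61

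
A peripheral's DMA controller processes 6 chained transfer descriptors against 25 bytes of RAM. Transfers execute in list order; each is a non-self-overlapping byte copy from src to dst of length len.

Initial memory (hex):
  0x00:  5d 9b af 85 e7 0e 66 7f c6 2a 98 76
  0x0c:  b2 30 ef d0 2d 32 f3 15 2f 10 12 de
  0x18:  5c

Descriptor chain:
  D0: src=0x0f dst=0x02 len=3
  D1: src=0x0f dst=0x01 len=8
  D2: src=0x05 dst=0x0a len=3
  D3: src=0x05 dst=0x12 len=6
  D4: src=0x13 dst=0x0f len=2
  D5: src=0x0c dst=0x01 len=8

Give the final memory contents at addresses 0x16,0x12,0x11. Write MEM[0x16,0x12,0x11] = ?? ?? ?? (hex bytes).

[0] 0x0f->0x02 len=3 : d0 2d 32
[1] 0x0f->0x01 len=8 : d0 2d 32 f3 15 2f 10 12
[2] 0x05->0x0a len=3 : 15 2f 10
[3] 0x05->0x12 len=6 : 15 2f 10 12 2a 15
[4] 0x13->0x0f len=2 : 2f 10
[5] 0x0c->0x01 len=8 : 10 30 ef 2f 10 32 15 2f
query mem[0x16]=0x2a, mem[0x12]=0x15, mem[0x11]=0x32

MEM[0x16,0x12,0x11] = 2a 15 32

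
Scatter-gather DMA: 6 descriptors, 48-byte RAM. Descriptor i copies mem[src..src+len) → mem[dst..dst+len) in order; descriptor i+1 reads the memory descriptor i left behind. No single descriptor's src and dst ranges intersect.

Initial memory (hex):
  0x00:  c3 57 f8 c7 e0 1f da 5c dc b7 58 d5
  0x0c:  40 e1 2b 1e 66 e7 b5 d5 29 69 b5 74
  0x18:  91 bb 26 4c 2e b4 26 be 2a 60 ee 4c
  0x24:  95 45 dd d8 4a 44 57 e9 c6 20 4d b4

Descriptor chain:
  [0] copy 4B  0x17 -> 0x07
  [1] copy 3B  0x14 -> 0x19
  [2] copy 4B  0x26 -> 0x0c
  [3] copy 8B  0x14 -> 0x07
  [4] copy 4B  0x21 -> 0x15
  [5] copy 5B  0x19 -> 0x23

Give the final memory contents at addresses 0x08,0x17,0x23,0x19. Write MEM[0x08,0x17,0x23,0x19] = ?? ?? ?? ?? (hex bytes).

[0] 0x17->0x07 len=4 : 74 91 bb 26
[1] 0x14->0x19 len=3 : 29 69 b5
[2] 0x26->0x0c len=4 : dd d8 4a 44
[3] 0x14->0x07 len=8 : 29 69 b5 74 91 29 69 b5
[4] 0x21->0x15 len=4 : 60 ee 4c 95
[5] 0x19->0x23 len=5 : 29 69 b5 2e b4
query mem[0x08]=0x69, mem[0x17]=0x4c, mem[0x23]=0x29, mem[0x19]=0x29

MEM[0x08,0x17,0x23,0x19] = 69 4c 29 29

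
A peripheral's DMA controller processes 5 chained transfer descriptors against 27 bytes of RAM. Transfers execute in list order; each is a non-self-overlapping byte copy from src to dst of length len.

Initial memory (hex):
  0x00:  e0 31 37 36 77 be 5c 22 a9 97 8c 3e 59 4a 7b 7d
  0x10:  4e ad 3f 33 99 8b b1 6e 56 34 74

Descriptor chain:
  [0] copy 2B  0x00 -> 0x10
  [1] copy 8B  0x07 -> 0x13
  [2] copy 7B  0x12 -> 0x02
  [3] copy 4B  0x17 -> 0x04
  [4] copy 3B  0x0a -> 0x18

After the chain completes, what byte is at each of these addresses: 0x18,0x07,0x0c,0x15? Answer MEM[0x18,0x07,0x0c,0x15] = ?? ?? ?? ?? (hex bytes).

[0] 0x00->0x10 len=2 : e0 31
[1] 0x07->0x13 len=8 : 22 a9 97 8c 3e 59 4a 7b
[2] 0x12->0x02 len=7 : 3f 22 a9 97 8c 3e 59
[3] 0x17->0x04 len=4 : 3e 59 4a 7b
[4] 0x0a->0x18 len=3 : 8c 3e 59
query mem[0x18]=0x8c, mem[0x07]=0x7b, mem[0x0c]=0x59, mem[0x15]=0x97

MEM[0x18,0x07,0x0c,0x15] = 8c 7b 59 97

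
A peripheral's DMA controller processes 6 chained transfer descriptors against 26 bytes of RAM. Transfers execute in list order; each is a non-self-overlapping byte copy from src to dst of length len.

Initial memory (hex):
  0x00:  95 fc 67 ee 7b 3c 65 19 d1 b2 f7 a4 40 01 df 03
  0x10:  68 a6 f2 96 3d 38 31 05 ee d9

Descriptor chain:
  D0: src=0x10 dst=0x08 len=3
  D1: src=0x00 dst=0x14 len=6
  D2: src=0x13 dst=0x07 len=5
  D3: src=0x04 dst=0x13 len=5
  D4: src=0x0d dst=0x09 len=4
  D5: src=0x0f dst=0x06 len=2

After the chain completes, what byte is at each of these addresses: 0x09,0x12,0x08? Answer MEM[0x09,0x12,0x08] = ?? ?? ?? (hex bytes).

MEM[0x09,0x12,0x08] = 01 f2 95

[0] 0x10->0x08 len=3 : 68 a6 f2
[1] 0x00->0x14 len=6 : 95 fc 67 ee 7b 3c
[2] 0x13->0x07 len=5 : 96 95 fc 67 ee
[3] 0x04->0x13 len=5 : 7b 3c 65 96 95
[4] 0x0d->0x09 len=4 : 01 df 03 68
[5] 0x0f->0x06 len=2 : 03 68
query mem[0x09]=0x01, mem[0x12]=0xf2, mem[0x08]=0x95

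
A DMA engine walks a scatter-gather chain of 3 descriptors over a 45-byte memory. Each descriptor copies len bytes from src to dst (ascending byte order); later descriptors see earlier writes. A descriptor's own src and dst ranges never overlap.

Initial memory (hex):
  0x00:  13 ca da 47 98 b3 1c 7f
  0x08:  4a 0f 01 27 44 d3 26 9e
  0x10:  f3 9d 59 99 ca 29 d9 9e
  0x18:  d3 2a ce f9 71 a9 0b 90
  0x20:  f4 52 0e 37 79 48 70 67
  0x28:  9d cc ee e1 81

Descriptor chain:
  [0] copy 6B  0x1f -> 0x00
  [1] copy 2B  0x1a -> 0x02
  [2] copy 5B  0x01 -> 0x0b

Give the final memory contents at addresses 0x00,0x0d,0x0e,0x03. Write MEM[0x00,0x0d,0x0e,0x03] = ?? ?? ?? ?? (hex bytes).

MEM[0x00,0x0d,0x0e,0x03] = 90 f9 37 f9

#0 dst[0x00+6] := {0x90,0xf4,0x52,0x0e,0x37,0x79}
#1 dst[0x02+2] := {0xce,0xf9}
#2 dst[0x0b+5] := {0xf4,0xce,0xf9,0x37,0x79}
query mem[0x00]=0x90, mem[0x0d]=0xf9, mem[0x0e]=0x37, mem[0x03]=0xf9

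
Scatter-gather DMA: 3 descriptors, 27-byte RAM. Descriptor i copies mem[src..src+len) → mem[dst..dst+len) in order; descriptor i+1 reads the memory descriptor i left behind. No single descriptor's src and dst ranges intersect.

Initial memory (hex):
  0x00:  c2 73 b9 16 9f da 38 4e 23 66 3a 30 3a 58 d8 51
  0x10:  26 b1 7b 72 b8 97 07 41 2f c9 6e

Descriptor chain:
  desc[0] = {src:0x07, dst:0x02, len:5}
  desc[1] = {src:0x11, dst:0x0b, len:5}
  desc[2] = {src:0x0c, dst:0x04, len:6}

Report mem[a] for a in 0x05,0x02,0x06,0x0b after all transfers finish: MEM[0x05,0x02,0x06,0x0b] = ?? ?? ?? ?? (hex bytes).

MEM[0x05,0x02,0x06,0x0b] = 72 4e b8 b1

D0: mem[0x02..0x06] <- [4e 23 66 3a 30]
D1: mem[0x0b..0x0f] <- [b1 7b 72 b8 97]
D2: mem[0x04..0x09] <- [7b 72 b8 97 26 b1]
query mem[0x05]=0x72, mem[0x02]=0x4e, mem[0x06]=0xb8, mem[0x0b]=0xb1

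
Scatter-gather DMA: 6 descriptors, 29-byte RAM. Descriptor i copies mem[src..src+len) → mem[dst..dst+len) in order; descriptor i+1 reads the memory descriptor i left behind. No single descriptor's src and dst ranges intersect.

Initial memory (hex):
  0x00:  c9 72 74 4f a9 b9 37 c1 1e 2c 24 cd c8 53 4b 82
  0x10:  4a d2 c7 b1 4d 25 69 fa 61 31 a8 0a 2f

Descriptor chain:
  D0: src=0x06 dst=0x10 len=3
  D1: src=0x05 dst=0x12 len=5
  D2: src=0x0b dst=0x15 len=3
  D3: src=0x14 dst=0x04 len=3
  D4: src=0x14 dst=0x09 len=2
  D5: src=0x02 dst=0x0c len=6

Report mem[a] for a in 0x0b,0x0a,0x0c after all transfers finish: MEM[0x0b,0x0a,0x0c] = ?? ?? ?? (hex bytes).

MEM[0x0b,0x0a,0x0c] = cd cd 74

D0: mem[0x10..0x12] <- [37 c1 1e]
D1: mem[0x12..0x16] <- [b9 37 c1 1e 2c]
D2: mem[0x15..0x17] <- [cd c8 53]
D3: mem[0x04..0x06] <- [c1 cd c8]
D4: mem[0x09..0x0a] <- [c1 cd]
D5: mem[0x0c..0x11] <- [74 4f c1 cd c8 c1]
query mem[0x0b]=0xcd, mem[0x0a]=0xcd, mem[0x0c]=0x74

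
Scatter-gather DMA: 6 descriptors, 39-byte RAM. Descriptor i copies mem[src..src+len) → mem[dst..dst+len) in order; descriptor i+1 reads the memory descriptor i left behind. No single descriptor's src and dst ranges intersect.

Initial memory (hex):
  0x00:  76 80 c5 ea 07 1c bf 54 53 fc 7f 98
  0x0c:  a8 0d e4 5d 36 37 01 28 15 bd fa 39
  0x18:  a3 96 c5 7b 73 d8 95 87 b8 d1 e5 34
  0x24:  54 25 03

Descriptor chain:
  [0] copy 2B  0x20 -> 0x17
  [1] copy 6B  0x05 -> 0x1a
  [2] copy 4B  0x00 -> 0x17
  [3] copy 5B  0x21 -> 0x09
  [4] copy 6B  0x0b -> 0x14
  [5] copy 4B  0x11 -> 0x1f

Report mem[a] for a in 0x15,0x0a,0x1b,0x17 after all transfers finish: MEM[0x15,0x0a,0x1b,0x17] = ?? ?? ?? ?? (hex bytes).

#0 dst[0x17+2] := {0xb8,0xd1}
#1 dst[0x1a+6] := {0x1c,0xbf,0x54,0x53,0xfc,0x7f}
#2 dst[0x17+4] := {0x76,0x80,0xc5,0xea}
#3 dst[0x09+5] := {0xd1,0xe5,0x34,0x54,0x25}
#4 dst[0x14+6] := {0x34,0x54,0x25,0xe4,0x5d,0x36}
#5 dst[0x1f+4] := {0x37,0x01,0x28,0x34}
query mem[0x15]=0x54, mem[0x0a]=0xe5, mem[0x1b]=0xbf, mem[0x17]=0xe4

MEM[0x15,0x0a,0x1b,0x17] = 54 e5 bf e4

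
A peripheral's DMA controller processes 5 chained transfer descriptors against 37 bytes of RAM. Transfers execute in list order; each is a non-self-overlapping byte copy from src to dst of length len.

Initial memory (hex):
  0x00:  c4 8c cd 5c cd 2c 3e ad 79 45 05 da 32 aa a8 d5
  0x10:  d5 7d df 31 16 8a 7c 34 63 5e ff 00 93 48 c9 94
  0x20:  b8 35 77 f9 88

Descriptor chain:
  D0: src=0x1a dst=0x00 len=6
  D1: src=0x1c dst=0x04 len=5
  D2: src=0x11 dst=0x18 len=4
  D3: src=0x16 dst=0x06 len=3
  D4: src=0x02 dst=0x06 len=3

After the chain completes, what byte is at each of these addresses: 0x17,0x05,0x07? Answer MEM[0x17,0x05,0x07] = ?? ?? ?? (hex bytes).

  after D0: wrote 6B at 0x00 = ff009348c994
  after D1: wrote 5B at 0x04 = 9348c994b8
  after D2: wrote 4B at 0x18 = 7ddf3116
  after D3: wrote 3B at 0x06 = 7c347d
  after D4: wrote 3B at 0x06 = 934893
query mem[0x17]=0x34, mem[0x05]=0x48, mem[0x07]=0x48

MEM[0x17,0x05,0x07] = 34 48 48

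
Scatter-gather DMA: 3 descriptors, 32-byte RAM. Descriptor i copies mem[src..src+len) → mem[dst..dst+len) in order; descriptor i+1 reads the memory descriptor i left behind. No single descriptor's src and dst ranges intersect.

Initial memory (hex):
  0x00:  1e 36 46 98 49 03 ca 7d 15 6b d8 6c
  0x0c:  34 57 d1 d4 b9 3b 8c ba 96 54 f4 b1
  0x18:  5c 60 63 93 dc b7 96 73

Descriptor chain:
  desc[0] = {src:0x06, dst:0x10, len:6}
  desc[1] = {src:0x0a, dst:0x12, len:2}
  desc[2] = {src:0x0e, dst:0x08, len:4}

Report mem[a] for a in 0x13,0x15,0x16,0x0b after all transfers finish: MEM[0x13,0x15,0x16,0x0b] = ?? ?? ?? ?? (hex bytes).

MEM[0x13,0x15,0x16,0x0b] = 6c 6c f4 7d

#0 dst[0x10+6] := {0xca,0x7d,0x15,0x6b,0xd8,0x6c}
#1 dst[0x12+2] := {0xd8,0x6c}
#2 dst[0x08+4] := {0xd1,0xd4,0xca,0x7d}
query mem[0x13]=0x6c, mem[0x15]=0x6c, mem[0x16]=0xf4, mem[0x0b]=0x7d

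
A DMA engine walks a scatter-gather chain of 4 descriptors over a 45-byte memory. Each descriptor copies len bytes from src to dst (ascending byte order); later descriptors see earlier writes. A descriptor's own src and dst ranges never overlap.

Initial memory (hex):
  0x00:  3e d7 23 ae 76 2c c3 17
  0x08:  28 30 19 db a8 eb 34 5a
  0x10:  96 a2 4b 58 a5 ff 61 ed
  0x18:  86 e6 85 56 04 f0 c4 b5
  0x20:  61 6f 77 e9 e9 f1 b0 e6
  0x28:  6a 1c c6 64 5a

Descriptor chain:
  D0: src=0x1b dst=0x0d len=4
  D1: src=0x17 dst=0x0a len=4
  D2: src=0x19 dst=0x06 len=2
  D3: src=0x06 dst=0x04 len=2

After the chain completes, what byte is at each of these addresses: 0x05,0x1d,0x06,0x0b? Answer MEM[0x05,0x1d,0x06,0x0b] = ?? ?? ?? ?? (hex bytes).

  after D0: wrote 4B at 0x0d = 5604f0c4
  after D1: wrote 4B at 0x0a = ed86e685
  after D2: wrote 2B at 0x06 = e685
  after D3: wrote 2B at 0x04 = e685
query mem[0x05]=0x85, mem[0x1d]=0xf0, mem[0x06]=0xe6, mem[0x0b]=0x86

MEM[0x05,0x1d,0x06,0x0b] = 85 f0 e6 86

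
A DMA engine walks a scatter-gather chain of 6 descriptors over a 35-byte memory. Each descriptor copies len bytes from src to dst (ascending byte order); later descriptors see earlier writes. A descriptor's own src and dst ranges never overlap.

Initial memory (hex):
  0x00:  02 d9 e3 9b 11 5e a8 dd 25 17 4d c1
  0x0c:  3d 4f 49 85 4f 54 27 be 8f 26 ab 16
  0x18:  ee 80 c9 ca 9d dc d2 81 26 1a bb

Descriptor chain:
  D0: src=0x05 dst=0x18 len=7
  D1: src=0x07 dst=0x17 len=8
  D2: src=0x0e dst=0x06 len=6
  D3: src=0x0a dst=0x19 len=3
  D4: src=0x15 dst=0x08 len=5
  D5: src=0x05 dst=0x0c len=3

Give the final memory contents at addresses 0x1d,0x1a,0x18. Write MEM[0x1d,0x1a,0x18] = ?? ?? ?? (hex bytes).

MEM[0x1d,0x1a,0x18] = 4f be 25

[0] 0x05->0x18 len=7 : 5e a8 dd 25 17 4d c1
[1] 0x07->0x17 len=8 : dd 25 17 4d c1 3d 4f 49
[2] 0x0e->0x06 len=6 : 49 85 4f 54 27 be
[3] 0x0a->0x19 len=3 : 27 be 3d
[4] 0x15->0x08 len=5 : 26 ab dd 25 27
[5] 0x05->0x0c len=3 : 5e 49 85
query mem[0x1d]=0x4f, mem[0x1a]=0xbe, mem[0x18]=0x25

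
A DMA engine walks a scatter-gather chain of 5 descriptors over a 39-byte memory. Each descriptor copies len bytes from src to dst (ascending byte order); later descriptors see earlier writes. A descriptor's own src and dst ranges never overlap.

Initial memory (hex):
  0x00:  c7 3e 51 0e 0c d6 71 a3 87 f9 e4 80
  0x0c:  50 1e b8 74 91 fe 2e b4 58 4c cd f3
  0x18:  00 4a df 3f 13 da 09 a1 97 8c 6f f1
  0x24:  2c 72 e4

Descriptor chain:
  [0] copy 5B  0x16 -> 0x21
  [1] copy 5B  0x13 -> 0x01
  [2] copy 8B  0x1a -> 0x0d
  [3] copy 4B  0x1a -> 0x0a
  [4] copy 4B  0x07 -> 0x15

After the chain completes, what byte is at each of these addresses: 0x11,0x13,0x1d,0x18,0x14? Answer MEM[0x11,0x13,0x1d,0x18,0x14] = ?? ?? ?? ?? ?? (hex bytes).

MEM[0x11,0x13,0x1d,0x18,0x14] = 09 97 da df cd

#0 dst[0x21+5] := {0xcd,0xf3,0x00,0x4a,0xdf}
#1 dst[0x01+5] := {0xb4,0x58,0x4c,0xcd,0xf3}
#2 dst[0x0d+8] := {0xdf,0x3f,0x13,0xda,0x09,0xa1,0x97,0xcd}
#3 dst[0x0a+4] := {0xdf,0x3f,0x13,0xda}
#4 dst[0x15+4] := {0xa3,0x87,0xf9,0xdf}
query mem[0x11]=0x09, mem[0x13]=0x97, mem[0x1d]=0xda, mem[0x18]=0xdf, mem[0x14]=0xcd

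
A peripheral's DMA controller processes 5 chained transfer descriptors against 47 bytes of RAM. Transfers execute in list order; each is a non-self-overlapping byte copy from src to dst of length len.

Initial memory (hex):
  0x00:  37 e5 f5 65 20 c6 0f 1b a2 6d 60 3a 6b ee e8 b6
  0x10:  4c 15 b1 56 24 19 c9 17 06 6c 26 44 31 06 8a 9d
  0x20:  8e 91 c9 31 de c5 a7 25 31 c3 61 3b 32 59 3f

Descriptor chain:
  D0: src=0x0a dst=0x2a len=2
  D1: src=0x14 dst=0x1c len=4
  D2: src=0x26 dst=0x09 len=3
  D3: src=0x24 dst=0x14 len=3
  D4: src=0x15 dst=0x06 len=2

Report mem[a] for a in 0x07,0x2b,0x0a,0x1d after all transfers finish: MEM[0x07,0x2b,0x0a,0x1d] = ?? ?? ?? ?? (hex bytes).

  after D0: wrote 2B at 0x2a = 603a
  after D1: wrote 4B at 0x1c = 2419c917
  after D2: wrote 3B at 0x09 = a72531
  after D3: wrote 3B at 0x14 = dec5a7
  after D4: wrote 2B at 0x06 = c5a7
query mem[0x07]=0xa7, mem[0x2b]=0x3a, mem[0x0a]=0x25, mem[0x1d]=0x19

MEM[0x07,0x2b,0x0a,0x1d] = a7 3a 25 19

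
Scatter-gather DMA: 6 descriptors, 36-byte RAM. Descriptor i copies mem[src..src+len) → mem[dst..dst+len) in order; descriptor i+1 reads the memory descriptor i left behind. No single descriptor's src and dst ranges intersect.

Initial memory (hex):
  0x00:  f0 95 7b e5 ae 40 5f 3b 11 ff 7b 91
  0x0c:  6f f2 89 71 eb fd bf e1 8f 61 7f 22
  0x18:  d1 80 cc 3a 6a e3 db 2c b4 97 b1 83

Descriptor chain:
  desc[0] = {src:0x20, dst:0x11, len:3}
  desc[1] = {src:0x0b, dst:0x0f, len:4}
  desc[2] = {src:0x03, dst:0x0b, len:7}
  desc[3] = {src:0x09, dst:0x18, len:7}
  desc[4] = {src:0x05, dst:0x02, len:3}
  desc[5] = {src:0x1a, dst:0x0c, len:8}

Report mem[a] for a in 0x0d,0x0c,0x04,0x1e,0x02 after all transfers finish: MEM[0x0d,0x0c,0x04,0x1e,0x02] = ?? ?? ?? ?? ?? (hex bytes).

[0] 0x20->0x11 len=3 : b4 97 b1
[1] 0x0b->0x0f len=4 : 91 6f f2 89
[2] 0x03->0x0b len=7 : e5 ae 40 5f 3b 11 ff
[3] 0x09->0x18 len=7 : ff 7b e5 ae 40 5f 3b
[4] 0x05->0x02 len=3 : 40 5f 3b
[5] 0x1a->0x0c len=8 : e5 ae 40 5f 3b 2c b4 97
query mem[0x0d]=0xae, mem[0x0c]=0xe5, mem[0x04]=0x3b, mem[0x1e]=0x3b, mem[0x02]=0x40

MEM[0x0d,0x0c,0x04,0x1e,0x02] = ae e5 3b 3b 40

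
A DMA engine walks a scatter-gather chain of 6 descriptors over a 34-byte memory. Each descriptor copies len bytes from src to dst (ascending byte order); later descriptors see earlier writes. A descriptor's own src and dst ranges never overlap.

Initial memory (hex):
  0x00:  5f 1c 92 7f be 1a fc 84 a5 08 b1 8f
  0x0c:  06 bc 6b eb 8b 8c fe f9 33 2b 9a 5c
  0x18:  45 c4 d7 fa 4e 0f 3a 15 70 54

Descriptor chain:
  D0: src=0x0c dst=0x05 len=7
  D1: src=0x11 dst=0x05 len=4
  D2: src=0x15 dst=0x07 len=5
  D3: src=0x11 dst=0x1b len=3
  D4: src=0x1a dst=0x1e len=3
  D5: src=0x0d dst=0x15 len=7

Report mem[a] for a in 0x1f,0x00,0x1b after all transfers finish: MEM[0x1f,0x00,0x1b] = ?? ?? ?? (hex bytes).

MEM[0x1f,0x00,0x1b] = 8c 5f f9

D0: mem[0x05..0x0b] <- [06 bc 6b eb 8b 8c fe]
D1: mem[0x05..0x08] <- [8c fe f9 33]
D2: mem[0x07..0x0b] <- [2b 9a 5c 45 c4]
D3: mem[0x1b..0x1d] <- [8c fe f9]
D4: mem[0x1e..0x20] <- [d7 8c fe]
D5: mem[0x15..0x1b] <- [bc 6b eb 8b 8c fe f9]
query mem[0x1f]=0x8c, mem[0x00]=0x5f, mem[0x1b]=0xf9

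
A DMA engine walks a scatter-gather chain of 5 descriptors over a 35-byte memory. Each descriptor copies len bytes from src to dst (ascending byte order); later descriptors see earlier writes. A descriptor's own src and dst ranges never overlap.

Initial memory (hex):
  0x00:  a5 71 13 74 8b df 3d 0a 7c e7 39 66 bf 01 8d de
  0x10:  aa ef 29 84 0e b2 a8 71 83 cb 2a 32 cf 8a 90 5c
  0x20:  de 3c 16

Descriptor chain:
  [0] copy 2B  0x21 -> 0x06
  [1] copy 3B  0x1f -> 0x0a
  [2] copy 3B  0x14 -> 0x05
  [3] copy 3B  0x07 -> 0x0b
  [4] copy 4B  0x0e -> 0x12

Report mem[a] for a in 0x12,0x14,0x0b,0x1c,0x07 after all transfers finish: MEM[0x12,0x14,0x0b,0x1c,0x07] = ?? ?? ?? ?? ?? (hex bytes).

  after D0: wrote 2B at 0x06 = 3c16
  after D1: wrote 3B at 0x0a = 5cde3c
  after D2: wrote 3B at 0x05 = 0eb2a8
  after D3: wrote 3B at 0x0b = a87ce7
  after D4: wrote 4B at 0x12 = 8ddeaaef
query mem[0x12]=0x8d, mem[0x14]=0xaa, mem[0x0b]=0xa8, mem[0x1c]=0xcf, mem[0x07]=0xa8

MEM[0x12,0x14,0x0b,0x1c,0x07] = 8d aa a8 cf a8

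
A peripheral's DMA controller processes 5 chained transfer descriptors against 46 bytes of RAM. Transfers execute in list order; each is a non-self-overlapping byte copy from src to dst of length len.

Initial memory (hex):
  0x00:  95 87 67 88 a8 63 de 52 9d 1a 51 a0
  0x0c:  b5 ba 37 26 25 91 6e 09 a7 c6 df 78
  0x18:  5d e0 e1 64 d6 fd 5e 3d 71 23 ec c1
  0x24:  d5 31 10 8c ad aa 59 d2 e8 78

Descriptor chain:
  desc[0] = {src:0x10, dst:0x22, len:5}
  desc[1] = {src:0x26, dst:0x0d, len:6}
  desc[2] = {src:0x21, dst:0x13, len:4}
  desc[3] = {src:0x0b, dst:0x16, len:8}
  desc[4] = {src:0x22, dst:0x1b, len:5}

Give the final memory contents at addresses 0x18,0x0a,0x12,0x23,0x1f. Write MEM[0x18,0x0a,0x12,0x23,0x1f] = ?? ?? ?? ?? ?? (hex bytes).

MEM[0x18,0x0a,0x12,0x23,0x1f] = a7 51 d2 91 a7

D0: mem[0x22..0x26] <- [25 91 6e 09 a7]
D1: mem[0x0d..0x12] <- [a7 8c ad aa 59 d2]
D2: mem[0x13..0x16] <- [23 25 91 6e]
D3: mem[0x16..0x1d] <- [a0 b5 a7 8c ad aa 59 d2]
D4: mem[0x1b..0x1f] <- [25 91 6e 09 a7]
query mem[0x18]=0xa7, mem[0x0a]=0x51, mem[0x12]=0xd2, mem[0x23]=0x91, mem[0x1f]=0xa7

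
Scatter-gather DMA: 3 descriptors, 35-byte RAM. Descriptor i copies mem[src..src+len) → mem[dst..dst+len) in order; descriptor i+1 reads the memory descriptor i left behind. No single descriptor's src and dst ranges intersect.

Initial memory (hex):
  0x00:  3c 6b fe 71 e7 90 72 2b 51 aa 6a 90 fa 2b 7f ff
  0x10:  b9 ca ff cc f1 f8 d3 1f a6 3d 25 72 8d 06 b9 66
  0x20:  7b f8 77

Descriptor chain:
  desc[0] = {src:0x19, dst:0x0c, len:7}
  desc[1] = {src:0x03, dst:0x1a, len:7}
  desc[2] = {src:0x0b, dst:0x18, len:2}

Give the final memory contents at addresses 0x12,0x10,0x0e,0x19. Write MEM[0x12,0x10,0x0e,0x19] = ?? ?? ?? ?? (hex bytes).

D0: mem[0x0c..0x12] <- [3d 25 72 8d 06 b9 66]
D1: mem[0x1a..0x20] <- [71 e7 90 72 2b 51 aa]
D2: mem[0x18..0x19] <- [90 3d]
query mem[0x12]=0x66, mem[0x10]=0x06, mem[0x0e]=0x72, mem[0x19]=0x3d

MEM[0x12,0x10,0x0e,0x19] = 66 06 72 3d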